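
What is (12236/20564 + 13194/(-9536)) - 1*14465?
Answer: -354589575785/24512288 ≈ -14466.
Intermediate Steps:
(12236/20564 + 13194/(-9536)) - 1*14465 = (12236*(1/20564) + 13194*(-1/9536)) - 14465 = (3059/5141 - 6597/4768) - 14465 = -19329865/24512288 - 14465 = -354589575785/24512288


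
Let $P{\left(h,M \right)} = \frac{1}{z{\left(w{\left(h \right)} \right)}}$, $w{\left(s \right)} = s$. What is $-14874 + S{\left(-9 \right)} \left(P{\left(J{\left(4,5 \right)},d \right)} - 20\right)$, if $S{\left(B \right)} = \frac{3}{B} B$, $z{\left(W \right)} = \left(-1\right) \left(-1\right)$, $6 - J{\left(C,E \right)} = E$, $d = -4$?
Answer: $-14931$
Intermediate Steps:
$J{\left(C,E \right)} = 6 - E$
$z{\left(W \right)} = 1$
$P{\left(h,M \right)} = 1$ ($P{\left(h,M \right)} = 1^{-1} = 1$)
$S{\left(B \right)} = 3$
$-14874 + S{\left(-9 \right)} \left(P{\left(J{\left(4,5 \right)},d \right)} - 20\right) = -14874 + 3 \left(1 - 20\right) = -14874 + 3 \left(-19\right) = -14874 - 57 = -14931$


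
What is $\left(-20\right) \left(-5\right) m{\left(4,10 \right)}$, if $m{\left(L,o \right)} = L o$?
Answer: $4000$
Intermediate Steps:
$\left(-20\right) \left(-5\right) m{\left(4,10 \right)} = \left(-20\right) \left(-5\right) 4 \cdot 10 = 100 \cdot 40 = 4000$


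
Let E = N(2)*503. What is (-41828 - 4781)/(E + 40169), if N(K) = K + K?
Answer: -46609/42181 ≈ -1.1050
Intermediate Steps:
N(K) = 2*K
E = 2012 (E = (2*2)*503 = 4*503 = 2012)
(-41828 - 4781)/(E + 40169) = (-41828 - 4781)/(2012 + 40169) = -46609/42181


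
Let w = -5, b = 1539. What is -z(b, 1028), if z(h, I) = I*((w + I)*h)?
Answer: -1618480116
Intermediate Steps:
z(h, I) = I*h*(-5 + I) (z(h, I) = I*((-5 + I)*h) = I*(h*(-5 + I)) = I*h*(-5 + I))
-z(b, 1028) = -1028*1539*(-5 + 1028) = -1028*1539*1023 = -1*1618480116 = -1618480116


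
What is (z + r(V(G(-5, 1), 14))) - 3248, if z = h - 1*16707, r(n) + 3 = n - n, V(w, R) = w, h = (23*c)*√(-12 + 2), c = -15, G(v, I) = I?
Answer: -19958 - 345*I*√10 ≈ -19958.0 - 1091.0*I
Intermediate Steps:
h = -345*I*√10 (h = (23*(-15))*√(-12 + 2) = -345*I*√10 ≈ -1091.0*I)
r(n) = -3 (r(n) = -3 + (n - n) = -3 + 0 = -3)
z = -16707 - 345*I*√10 (z = -345*I*√10 - 1*16707 = -345*I*√10 - 16707 = -16707 - 345*I*√10 ≈ -16707.0 - 1091.0*I)
(z + r(V(G(-5, 1), 14))) - 3248 = ((-16707 - 345*I*√10) - 3) - 3248 = (-16710 - 345*I*√10) - 3248 = -19958 - 345*I*√10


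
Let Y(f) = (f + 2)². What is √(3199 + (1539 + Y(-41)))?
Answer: √6259 ≈ 79.114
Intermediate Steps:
Y(f) = (2 + f)²
√(3199 + (1539 + Y(-41))) = √(3199 + (1539 + (2 - 41)²)) = √(3199 + (1539 + (-39)²)) = √(3199 + (1539 + 1521)) = √(3199 + 3060) = √6259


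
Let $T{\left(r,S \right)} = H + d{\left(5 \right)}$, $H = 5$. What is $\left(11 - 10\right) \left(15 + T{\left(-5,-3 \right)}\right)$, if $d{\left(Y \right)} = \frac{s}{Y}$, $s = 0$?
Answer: $20$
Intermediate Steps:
$d{\left(Y \right)} = 0$ ($d{\left(Y \right)} = \frac{0}{Y} = 0$)
$T{\left(r,S \right)} = 5$ ($T{\left(r,S \right)} = 5 + 0 = 5$)
$\left(11 - 10\right) \left(15 + T{\left(-5,-3 \right)}\right) = \left(11 - 10\right) \left(15 + 5\right) = 1 \cdot 20 = 20$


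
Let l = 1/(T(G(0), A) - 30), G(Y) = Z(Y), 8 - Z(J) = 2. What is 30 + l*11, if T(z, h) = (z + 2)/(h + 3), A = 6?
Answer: 7761/262 ≈ 29.622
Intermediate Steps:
Z(J) = 6 (Z(J) = 8 - 1*2 = 8 - 2 = 6)
G(Y) = 6
T(z, h) = (2 + z)/(3 + h)
l = -9/262 (l = 1/((2 + 6)/(3 + 6) - 30) = 1/(8/9 - 30) = 1/(-262/9) = -9/262 ≈ -0.034351)
30 + l*11 = 30 - 9/262*11 = 30 - 99/262 = 7761/262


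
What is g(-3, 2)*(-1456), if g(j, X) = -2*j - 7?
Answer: 1456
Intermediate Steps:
g(j, X) = -7 - 2*j
g(-3, 2)*(-1456) = (-7 - 2*(-3))*(-1456) = (-7 + 6)*(-1456) = -1*(-1456) = 1456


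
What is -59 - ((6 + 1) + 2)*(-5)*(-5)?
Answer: -284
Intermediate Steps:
-59 - ((6 + 1) + 2)*(-5)*(-5) = -59 - (7 + 2)*(-5)*(-5) = -59 - 9*(-5)*(-5) = -59 - (-45)*(-5) = -59 - 1*225 = -59 - 225 = -284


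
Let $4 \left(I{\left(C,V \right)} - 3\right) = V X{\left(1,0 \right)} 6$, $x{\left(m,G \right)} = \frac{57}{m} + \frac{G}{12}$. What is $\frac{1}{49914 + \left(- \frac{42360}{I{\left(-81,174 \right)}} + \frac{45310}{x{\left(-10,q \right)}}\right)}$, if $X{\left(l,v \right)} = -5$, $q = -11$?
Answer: $\frac{86149}{3712907806} \approx 2.3203 \cdot 10^{-5}$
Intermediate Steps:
$x{\left(m,G \right)} = \frac{57}{m} + \frac{G}{12}$ ($x{\left(m,G \right)} = \frac{57}{m} + G \frac{1}{12} = \frac{57}{m} + \frac{G}{12}$)
$I{\left(C,V \right)} = 3 - \frac{15 V}{2}$ ($I{\left(C,V \right)} = 3 + \frac{V \left(-5\right) 6}{4} = 3 + \frac{- 5 V 6}{4} = 3 + \frac{\left(-30\right) V}{4} = 3 - \frac{15 V}{2}$)
$\frac{1}{49914 + \left(- \frac{42360}{I{\left(-81,174 \right)}} + \frac{45310}{x{\left(-10,q \right)}}\right)} = \frac{1}{49914 + \left(- \frac{42360}{3 - 1305} + \frac{45310}{\frac{57}{-10} + \frac{1}{12} \left(-11\right)}\right)} = \frac{1}{49914 + \left(- \frac{42360}{3 - 1305} + \frac{45310}{57 \left(- \frac{1}{10}\right) - \frac{11}{12}}\right)} = \frac{1}{49914 + \left(- \frac{42360}{-1302} + \frac{45310}{- \frac{57}{10} - \frac{11}{12}}\right)} = \frac{1}{49914 + \left(\left(-42360\right) \left(- \frac{1}{1302}\right) + \frac{45310}{- \frac{397}{60}}\right)} = \frac{1}{49914 + \left(\frac{7060}{217} + 45310 \left(- \frac{60}{397}\right)\right)} = \frac{1}{49914 + \left(\frac{7060}{217} - \frac{2718600}{397}\right)} = \frac{1}{49914 - \frac{587133380}{86149}} = \frac{1}{\frac{3712907806}{86149}} = \frac{86149}{3712907806}$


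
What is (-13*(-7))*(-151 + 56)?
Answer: -8645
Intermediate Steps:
(-13*(-7))*(-151 + 56) = 91*(-95) = -8645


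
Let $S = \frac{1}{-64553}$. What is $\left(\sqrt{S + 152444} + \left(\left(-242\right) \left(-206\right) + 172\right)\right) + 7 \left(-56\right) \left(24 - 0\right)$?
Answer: $40616 + \frac{3 \sqrt{70583093197627}}{64553} \approx 41006.0$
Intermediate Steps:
$S = - \frac{1}{64553} \approx -1.5491 \cdot 10^{-5}$
$\left(\sqrt{S + 152444} + \left(\left(-242\right) \left(-206\right) + 172\right)\right) + 7 \left(-56\right) \left(24 - 0\right) = \left(\sqrt{- \frac{1}{64553} + 152444} + \left(\left(-242\right) \left(-206\right) + 172\right)\right) + 7 \left(-56\right) \left(24 - 0\right) = \left(\sqrt{\frac{9840717531}{64553}} + \left(49852 + 172\right)\right) - 392 \left(24 + 0\right) = \left(\frac{3 \sqrt{70583093197627}}{64553} + 50024\right) - 9408 = \left(50024 + \frac{3 \sqrt{70583093197627}}{64553}\right) - 9408 = 40616 + \frac{3 \sqrt{70583093197627}}{64553}$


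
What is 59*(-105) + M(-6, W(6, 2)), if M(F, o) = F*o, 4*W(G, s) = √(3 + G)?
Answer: -12399/2 ≈ -6199.5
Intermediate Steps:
W(G, s) = √(3 + G)/4
59*(-105) + M(-6, W(6, 2)) = 59*(-105) - 3*√(3 + 6)/2 = -6195 - 3*√9/2 = -6195 - 3*3/2 = -6195 - 6*¾ = -6195 - 9/2 = -12399/2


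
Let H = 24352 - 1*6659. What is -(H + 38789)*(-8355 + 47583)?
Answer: -2215675896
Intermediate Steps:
H = 17693 (H = 24352 - 6659 = 17693)
-(H + 38789)*(-8355 + 47583) = -(17693 + 38789)*(-8355 + 47583) = -56482*39228 = -1*2215675896 = -2215675896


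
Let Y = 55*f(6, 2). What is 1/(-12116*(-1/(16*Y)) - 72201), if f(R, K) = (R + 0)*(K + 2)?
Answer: -5280/381218251 ≈ -1.3850e-5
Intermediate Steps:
f(R, K) = R*(2 + K)
Y = 1320 (Y = 55*(6*(2 + 2)) = 55*(6*4) = 55*24 = 1320)
1/(-12116*(-1/(16*Y)) - 72201) = 1/(-12116/((-16*1320)) - 72201) = 1/(-12116/(-21120) - 72201) = 1/(-12116*(-1/21120) - 72201) = 1/(3029/5280 - 72201) = 1/(-381218251/5280) = -5280/381218251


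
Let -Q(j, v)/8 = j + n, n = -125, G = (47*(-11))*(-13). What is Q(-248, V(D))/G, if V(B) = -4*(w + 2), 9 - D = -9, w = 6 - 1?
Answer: 2984/6721 ≈ 0.44398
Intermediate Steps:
G = 6721 (G = -517*(-13) = 6721)
w = 5
D = 18 (D = 9 - 1*(-9) = 9 + 9 = 18)
V(B) = -28 (V(B) = -4*(5 + 2) = -4*7 = -28)
Q(j, v) = 1000 - 8*j (Q(j, v) = -8*(j - 125) = -8*(-125 + j) = 1000 - 8*j)
Q(-248, V(D))/G = (1000 - 8*(-248))/6721 = (1000 + 1984)*(1/6721) = 2984*(1/6721) = 2984/6721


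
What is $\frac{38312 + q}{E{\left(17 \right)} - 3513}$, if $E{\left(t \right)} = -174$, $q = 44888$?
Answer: $- \frac{83200}{3687} \approx -22.566$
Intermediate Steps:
$\frac{38312 + q}{E{\left(17 \right)} - 3513} = \frac{38312 + 44888}{-174 - 3513} = \frac{83200}{-3687} = 83200 \left(- \frac{1}{3687}\right) = - \frac{83200}{3687}$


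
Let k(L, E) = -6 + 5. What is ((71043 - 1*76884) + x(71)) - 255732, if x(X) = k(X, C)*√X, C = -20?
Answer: -261573 - √71 ≈ -2.6158e+5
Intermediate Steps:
k(L, E) = -1
x(X) = -√X
((71043 - 1*76884) + x(71)) - 255732 = ((71043 - 1*76884) - √71) - 255732 = ((71043 - 76884) - √71) - 255732 = (-5841 - √71) - 255732 = -261573 - √71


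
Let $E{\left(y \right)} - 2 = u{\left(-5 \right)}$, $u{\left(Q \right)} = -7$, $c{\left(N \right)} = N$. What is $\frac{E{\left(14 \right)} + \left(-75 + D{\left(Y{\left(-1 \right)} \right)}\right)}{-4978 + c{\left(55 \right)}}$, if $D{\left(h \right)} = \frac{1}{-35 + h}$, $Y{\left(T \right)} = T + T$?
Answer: $\frac{329}{20239} \approx 0.016256$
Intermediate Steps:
$Y{\left(T \right)} = 2 T$
$E{\left(y \right)} = -5$ ($E{\left(y \right)} = 2 - 7 = -5$)
$\frac{E{\left(14 \right)} + \left(-75 + D{\left(Y{\left(-1 \right)} \right)}\right)}{-4978 + c{\left(55 \right)}} = \frac{-5 - \left(75 - \frac{1}{-35 + 2 \left(-1\right)}\right)}{-4978 + 55} = \frac{-5 - \left(75 - \frac{1}{-35 - 2}\right)}{-4923} = \left(-5 - \left(75 - \frac{1}{-37}\right)\right) \left(- \frac{1}{4923}\right) = \left(-5 - \frac{2776}{37}\right) \left(- \frac{1}{4923}\right) = \left(- \frac{2961}{37}\right) \left(- \frac{1}{4923}\right) = \frac{329}{20239}$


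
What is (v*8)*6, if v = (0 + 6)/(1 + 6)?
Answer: 288/7 ≈ 41.143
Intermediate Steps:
v = 6/7 ≈ 0.85714
(v*8)*6 = ((6/7)*8)*6 = (48/7)*6 = 288/7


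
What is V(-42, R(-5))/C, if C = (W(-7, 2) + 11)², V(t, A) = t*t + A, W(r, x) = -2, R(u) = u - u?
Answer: 196/9 ≈ 21.778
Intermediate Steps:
R(u) = 0
V(t, A) = A + t² (V(t, A) = t² + A = A + t²)
C = 81 (C = (-2 + 11)² = 9² = 81)
V(-42, R(-5))/C = (0 + (-42)²)/81 = (0 + 1764)*(1/81) = 1764*(1/81) = 196/9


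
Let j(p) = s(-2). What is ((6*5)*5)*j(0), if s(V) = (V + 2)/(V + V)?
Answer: 0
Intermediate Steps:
s(V) = (2 + V)/(2*V) (s(V) = (2 + V)/((2*V)) = (2 + V)*(1/(2*V)) = (2 + V)/(2*V))
j(p) = 0 (j(p) = (1/2)*(2 - 2)/(-2) = (1/2)*(-1/2)*0 = 0)
((6*5)*5)*j(0) = ((6*5)*5)*0 = (30*5)*0 = 150*0 = 0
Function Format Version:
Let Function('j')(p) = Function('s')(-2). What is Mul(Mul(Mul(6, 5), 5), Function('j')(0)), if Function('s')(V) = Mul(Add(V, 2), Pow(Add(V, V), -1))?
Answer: 0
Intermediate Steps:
Function('s')(V) = Mul(Rational(1, 2), Pow(V, -1), Add(2, V)) (Function('s')(V) = Mul(Add(2, V), Pow(Mul(2, V), -1)) = Mul(Add(2, V), Mul(Rational(1, 2), Pow(V, -1))) = Mul(Rational(1, 2), Pow(V, -1), Add(2, V)))
Function('j')(p) = 0 (Function('j')(p) = Mul(Rational(1, 2), Pow(-2, -1), Add(2, -2)) = Mul(Rational(1, 2), Rational(-1, 2), 0) = 0)
Mul(Mul(Mul(6, 5), 5), Function('j')(0)) = Mul(Mul(Mul(6, 5), 5), 0) = Mul(Mul(30, 5), 0) = Mul(150, 0) = 0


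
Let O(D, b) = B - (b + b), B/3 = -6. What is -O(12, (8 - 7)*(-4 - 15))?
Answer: -20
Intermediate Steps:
B = -18 (B = 3*(-6) = -18)
O(D, b) = -18 - 2*b (O(D, b) = -18 - (b + b) = -18 - 2*b)
-O(12, (8 - 7)*(-4 - 15)) = -(-18 - 2*(8 - 7)*(-4 - 15)) = -(-18 - 2*(-19)) = -(-18 + 38) = -1*20 = -20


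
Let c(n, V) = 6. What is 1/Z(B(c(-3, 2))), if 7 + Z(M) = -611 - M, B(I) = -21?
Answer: -1/597 ≈ -0.0016750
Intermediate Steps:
Z(M) = -618 - M (Z(M) = -7 + (-611 - M) = -618 - M)
1/Z(B(c(-3, 2))) = 1/(-618 - 1*(-21)) = 1/(-618 + 21) = 1/(-597) = -1/597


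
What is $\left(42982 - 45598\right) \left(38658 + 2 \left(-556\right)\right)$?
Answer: $-98220336$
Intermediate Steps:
$\left(42982 - 45598\right) \left(38658 + 2 \left(-556\right)\right) = - 2616 \left(38658 - 1112\right) = \left(-2616\right) 37546 = -98220336$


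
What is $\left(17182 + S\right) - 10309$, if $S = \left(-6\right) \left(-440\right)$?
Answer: $9513$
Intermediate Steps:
$S = 2640$
$\left(17182 + S\right) - 10309 = \left(17182 + 2640\right) - 10309 = 19822 - 10309 = 9513$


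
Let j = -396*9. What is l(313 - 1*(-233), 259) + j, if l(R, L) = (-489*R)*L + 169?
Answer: -69154841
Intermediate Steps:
j = -3564
l(R, L) = 169 - 489*L*R (l(R, L) = -489*L*R + 169 = 169 - 489*L*R)
l(313 - 1*(-233), 259) + j = (169 - 489*259*(313 - 1*(-233))) - 3564 = (169 - 489*259*(313 + 233)) - 3564 = (169 - 489*259*546) - 3564 = (169 - 69151446) - 3564 = -69151277 - 3564 = -69154841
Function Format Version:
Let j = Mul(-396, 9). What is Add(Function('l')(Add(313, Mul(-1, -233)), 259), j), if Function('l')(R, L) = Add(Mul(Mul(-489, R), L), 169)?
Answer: -69154841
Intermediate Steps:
j = -3564
Function('l')(R, L) = Add(169, Mul(-489, L, R)) (Function('l')(R, L) = Add(Mul(-489, L, R), 169) = Add(169, Mul(-489, L, R)))
Add(Function('l')(Add(313, Mul(-1, -233)), 259), j) = Add(Add(169, Mul(-489, 259, Add(313, Mul(-1, -233)))), -3564) = Add(Add(169, Mul(-489, 259, Add(313, 233))), -3564) = Add(Add(169, Mul(-489, 259, 546)), -3564) = Add(Add(169, -69151446), -3564) = Add(-69151277, -3564) = -69154841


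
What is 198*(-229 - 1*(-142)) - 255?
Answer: -17481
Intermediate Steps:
198*(-229 - 1*(-142)) - 255 = 198*(-229 + 142) - 255 = 198*(-87) - 255 = -17226 - 255 = -17481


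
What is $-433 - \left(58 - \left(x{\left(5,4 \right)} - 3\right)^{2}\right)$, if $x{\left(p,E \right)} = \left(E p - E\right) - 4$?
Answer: $-410$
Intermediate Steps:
$x{\left(p,E \right)} = -4 - E + E p$ ($x{\left(p,E \right)} = \left(- E + E p\right) - 4 = -4 - E + E p$)
$-433 - \left(58 - \left(x{\left(5,4 \right)} - 3\right)^{2}\right) = -433 - \left(58 - \left(\left(-4 - 4 + 4 \cdot 5\right) - 3\right)^{2}\right) = -433 - \left(58 - \left(\left(-4 - 4 + 20\right) - 3\right)^{2}\right) = -433 - \left(58 - \left(12 - 3\right)^{2}\right) = -433 - \left(58 - 9^{2}\right) = -433 - \left(58 - 81\right) = -433 - -23 = -433 + 23 = -410$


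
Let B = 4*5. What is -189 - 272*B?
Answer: -5629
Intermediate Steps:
B = 20
-189 - 272*B = -189 - 272*20 = -189 - 5440 = -5629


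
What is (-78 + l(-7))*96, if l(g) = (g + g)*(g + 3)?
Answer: -2112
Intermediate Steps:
l(g) = 2*g*(3 + g) (l(g) = (2*g)*(3 + g) = 2*g*(3 + g))
(-78 + l(-7))*96 = (-78 + 2*(-7)*(3 - 7))*96 = (-78 + 2*(-7)*(-4))*96 = (-78 + 56)*96 = -22*96 = -2112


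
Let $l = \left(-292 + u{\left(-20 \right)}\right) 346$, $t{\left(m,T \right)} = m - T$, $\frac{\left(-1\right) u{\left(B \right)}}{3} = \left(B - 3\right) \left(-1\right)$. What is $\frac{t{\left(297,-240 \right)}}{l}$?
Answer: $- \frac{537}{124906} \approx -0.0042992$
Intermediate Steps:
$u{\left(B \right)} = -9 + 3 B$ ($u{\left(B \right)} = - 3 \left(B - 3\right) \left(-1\right) = - 3 \left(-3 + B\right) \left(-1\right) = - 3 \left(3 - B\right) = -9 + 3 B$)
$l = -124906$ ($l = \left(-292 + \left(-9 + 3 \left(-20\right)\right)\right) 346 = \left(-292 - 69\right) 346 = \left(-361\right) 346 = -124906$)
$\frac{t{\left(297,-240 \right)}}{l} = \frac{297 - -240}{-124906} = \left(297 + 240\right) \left(- \frac{1}{124906}\right) = 537 \left(- \frac{1}{124906}\right) = - \frac{537}{124906}$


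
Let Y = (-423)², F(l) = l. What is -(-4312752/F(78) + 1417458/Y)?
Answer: 42864768938/775359 ≈ 55284.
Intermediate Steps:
Y = 178929
-(-4312752/F(78) + 1417458/Y) = -(-4312752/78 + 1417458/178929) = -(-4312752*1/78 + 1417458*(1/178929)) = -(-718792/13 + 472486/59643) = -1*(-42864768938/775359) = 42864768938/775359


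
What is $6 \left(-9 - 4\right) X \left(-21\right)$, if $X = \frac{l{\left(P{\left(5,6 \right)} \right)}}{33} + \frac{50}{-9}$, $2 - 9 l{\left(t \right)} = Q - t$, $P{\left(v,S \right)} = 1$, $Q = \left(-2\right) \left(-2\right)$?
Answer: $- \frac{300482}{33} \approx -9105.5$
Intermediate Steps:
$Q = 4$
$l{\left(t \right)} = - \frac{2}{9} + \frac{t}{9}$ ($l{\left(t \right)} = \frac{2}{9} - \frac{4 - t}{9} = \frac{2}{9} + \left(- \frac{4}{9} + \frac{t}{9}\right) = - \frac{2}{9} + \frac{t}{9}$)
$X = - \frac{1651}{297}$ ($X = \frac{- \frac{2}{9} + \frac{1}{9} \cdot 1}{33} + \frac{50}{-9} = \left(- \frac{2}{9} + \frac{1}{9}\right) \frac{1}{33} + 50 \left(- \frac{1}{9}\right) = \left(- \frac{1}{9}\right) \frac{1}{33} - \frac{50}{9} = - \frac{1}{297} - \frac{50}{9} = - \frac{1651}{297} \approx -5.5589$)
$6 \left(-9 - 4\right) X \left(-21\right) = 6 \left(-9 - 4\right) \left(- \frac{1651}{297}\right) \left(-21\right) = 6 \left(-13\right) \left(- \frac{1651}{297}\right) \left(-21\right) = \left(-78\right) \left(- \frac{1651}{297}\right) \left(-21\right) = \frac{42926}{99} \left(-21\right) = - \frac{300482}{33}$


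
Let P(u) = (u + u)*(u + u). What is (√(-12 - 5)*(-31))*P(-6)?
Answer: -4464*I*√17 ≈ -18406.0*I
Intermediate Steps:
P(u) = 4*u² (P(u) = (2*u)*(2*u) = 4*u²)
(√(-12 - 5)*(-31))*P(-6) = (√(-12 - 5)*(-31))*(4*(-6)²) = (√(-17)*(-31))*(4*36) = ((I*√17)*(-31))*144 = -31*I*√17*144 = -4464*I*√17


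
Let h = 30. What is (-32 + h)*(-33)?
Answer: 66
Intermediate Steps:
(-32 + h)*(-33) = (-32 + 30)*(-33) = -2*(-33) = 66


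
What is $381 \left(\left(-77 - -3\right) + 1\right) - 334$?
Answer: $-28147$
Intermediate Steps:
$381 \left(\left(-77 - -3\right) + 1\right) - 334 = 381 \left(\left(-77 + \left(-24 + 27\right)\right) + 1\right) - 334 = 381 \left(\left(-77 + 3\right) + 1\right) - 334 = 381 \left(-74 + 1\right) - 334 = 381 \left(-73\right) - 334 = -27813 - 334 = -28147$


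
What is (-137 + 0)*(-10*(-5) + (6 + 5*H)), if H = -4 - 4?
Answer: -2192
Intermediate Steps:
H = -8
(-137 + 0)*(-10*(-5) + (6 + 5*H)) = (-137 + 0)*(-10*(-5) + (6 + 5*(-8))) = -137*(50 + (6 - 40)) = -137*(50 - 34) = -137*16 = -2192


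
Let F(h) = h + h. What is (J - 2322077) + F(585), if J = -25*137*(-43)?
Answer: -2173632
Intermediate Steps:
F(h) = 2*h
J = 147275 (J = -3425*(-43) = 147275)
(J - 2322077) + F(585) = (147275 - 2322077) + 2*585 = -2174802 + 1170 = -2173632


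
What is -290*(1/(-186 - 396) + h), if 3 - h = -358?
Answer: -30464645/291 ≈ -1.0469e+5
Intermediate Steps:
h = 361 (h = 3 - 1*(-358) = 3 + 358 = 361)
-290*(1/(-186 - 396) + h) = -290*(1/(-186 - 396) + 361) = -290*(1/(-582) + 361) = -290*(-1/582 + 361) = -290*210101/582 = -30464645/291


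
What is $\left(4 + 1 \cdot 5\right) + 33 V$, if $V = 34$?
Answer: $1131$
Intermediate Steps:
$\left(4 + 1 \cdot 5\right) + 33 V = \left(4 + 1 \cdot 5\right) + 33 \cdot 34 = \left(4 + 5\right) + 1122 = 9 + 1122 = 1131$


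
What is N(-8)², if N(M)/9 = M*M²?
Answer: 21233664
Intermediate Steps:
N(M) = 9*M³ (N(M) = 9*(M*M²) = 9*M³)
N(-8)² = (9*(-8)³)² = (9*(-512))² = (-4608)² = 21233664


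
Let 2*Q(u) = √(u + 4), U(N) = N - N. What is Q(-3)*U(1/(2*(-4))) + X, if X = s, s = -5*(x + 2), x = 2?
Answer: -20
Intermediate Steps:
U(N) = 0
s = -20 (s = -5*(2 + 2) = -5*4 = -20)
Q(u) = √(4 + u)/2 (Q(u) = √(u + 4)/2 = √(4 + u)/2)
X = -20
Q(-3)*U(1/(2*(-4))) + X = (√(4 - 3)/2)*0 - 20 = (√1/2)*0 - 20 = ((½)*1)*0 - 20 = (½)*0 - 20 = 0 - 20 = -20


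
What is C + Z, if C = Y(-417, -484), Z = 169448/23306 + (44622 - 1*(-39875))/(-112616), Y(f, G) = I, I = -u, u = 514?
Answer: -95138984147/187473464 ≈ -507.48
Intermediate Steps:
I = -514 (I = -1*514 = -514)
Y(f, G) = -514
Z = 1222376349/187473464 (Z = 169448*(1/23306) + (44622 + 39875)*(-1/112616) = 84724/11653 + 84497*(-1/112616) = 84724/11653 - 12071/16088 = 1222376349/187473464 ≈ 6.5203)
C = -514
C + Z = -514 + 1222376349/187473464 = -95138984147/187473464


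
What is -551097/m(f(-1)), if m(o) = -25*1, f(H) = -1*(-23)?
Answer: 551097/25 ≈ 22044.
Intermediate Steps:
f(H) = 23
m(o) = -25
-551097/m(f(-1)) = -551097/(-25) = -551097*(-1/25) = 551097/25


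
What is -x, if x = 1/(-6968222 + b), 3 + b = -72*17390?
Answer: 1/8220305 ≈ 1.2165e-7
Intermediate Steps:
b = -1252083 (b = -3 - 72*17390 = -3 - 1252080 = -1252083)
x = -1/8220305 (x = 1/(-6968222 - 1252083) = 1/(-8220305) = -1/8220305 ≈ -1.2165e-7)
-x = -1*(-1/8220305) = 1/8220305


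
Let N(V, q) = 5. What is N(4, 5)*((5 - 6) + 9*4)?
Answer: 175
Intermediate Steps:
N(4, 5)*((5 - 6) + 9*4) = 5*((5 - 6) + 9*4) = 5*(-1 + 36) = 5*35 = 175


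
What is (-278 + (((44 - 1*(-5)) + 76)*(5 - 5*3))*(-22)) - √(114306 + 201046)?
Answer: 27222 - 2*√78838 ≈ 26660.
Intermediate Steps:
(-278 + (((44 - 1*(-5)) + 76)*(5 - 5*3))*(-22)) - √(114306 + 201046) = (-278 + (((44 + 5) + 76)*(5 - 15))*(-22)) - √315352 = (-278 + ((49 + 76)*(-10))*(-22)) - 2*√78838 = (-278 + (125*(-10))*(-22)) - 2*√78838 = (-278 - 1250*(-22)) - 2*√78838 = (-278 + 27500) - 2*√78838 = 27222 - 2*√78838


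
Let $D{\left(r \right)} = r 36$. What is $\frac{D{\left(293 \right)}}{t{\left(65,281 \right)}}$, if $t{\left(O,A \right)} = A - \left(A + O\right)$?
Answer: $- \frac{10548}{65} \approx -162.28$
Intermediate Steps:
$D{\left(r \right)} = 36 r$
$t{\left(O,A \right)} = - O$ ($t{\left(O,A \right)} = A - \left(A + O\right) = - O$)
$\frac{D{\left(293 \right)}}{t{\left(65,281 \right)}} = \frac{36 \cdot 293}{\left(-1\right) 65} = \frac{10548}{-65} = 10548 \left(- \frac{1}{65}\right) = - \frac{10548}{65}$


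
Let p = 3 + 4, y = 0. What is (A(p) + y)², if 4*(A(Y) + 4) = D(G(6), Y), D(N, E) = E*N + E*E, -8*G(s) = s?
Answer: 12321/256 ≈ 48.129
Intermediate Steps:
G(s) = -s/8
p = 7
D(N, E) = E² + E*N (D(N, E) = E*N + E² = E² + E*N)
A(Y) = -4 + Y*(-¾ + Y)/4 (A(Y) = -4 + (Y*(Y - ⅛*6))/4 = -4 + (Y*(Y - ¾))/4 = -4 + (Y*(-¾ + Y))/4 = -4 + Y*(-¾ + Y)/4)
(A(p) + y)² = ((-4 + (1/16)*7*(-3 + 4*7)) + 0)² = ((-4 + (1/16)*7*(-3 + 28)) + 0)² = ((-4 + (1/16)*7*25) + 0)² = ((-4 + 175/16) + 0)² = (111/16 + 0)² = (111/16)² = 12321/256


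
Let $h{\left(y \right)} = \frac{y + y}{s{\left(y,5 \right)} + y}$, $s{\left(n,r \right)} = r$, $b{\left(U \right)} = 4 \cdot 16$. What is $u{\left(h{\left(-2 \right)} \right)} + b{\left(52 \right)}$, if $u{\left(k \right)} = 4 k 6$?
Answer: $32$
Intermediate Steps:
$b{\left(U \right)} = 64$
$h{\left(y \right)} = \frac{2 y}{5 + y}$ ($h{\left(y \right)} = \frac{y + y}{5 + y} = \frac{2 y}{5 + y}$)
$u{\left(k \right)} = 24 k$
$u{\left(h{\left(-2 \right)} \right)} + b{\left(52 \right)} = 24 \cdot 2 \left(-2\right) \frac{1}{5 - 2} + 64 = 24 \cdot 2 \left(-2\right) \frac{1}{3} + 64 = 24 \left(- \frac{4}{3}\right) + 64 = -32 + 64 = 32$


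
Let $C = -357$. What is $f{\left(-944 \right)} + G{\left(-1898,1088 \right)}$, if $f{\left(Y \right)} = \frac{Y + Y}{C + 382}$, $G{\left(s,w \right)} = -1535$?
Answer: $- \frac{40263}{25} \approx -1610.5$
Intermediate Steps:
$f{\left(Y \right)} = \frac{2 Y}{25}$ ($f{\left(Y \right)} = \frac{Y + Y}{-357 + 382} = \frac{2 Y}{25}$)
$f{\left(-944 \right)} + G{\left(-1898,1088 \right)} = \frac{2}{25} \left(-944\right) - 1535 = - \frac{1888}{25} - 1535 = - \frac{40263}{25}$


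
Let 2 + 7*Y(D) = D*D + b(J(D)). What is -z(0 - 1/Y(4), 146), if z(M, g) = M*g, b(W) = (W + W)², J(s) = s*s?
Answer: 511/519 ≈ 0.98459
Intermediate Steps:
J(s) = s²
b(W) = 4*W² (b(W) = (2*W)² = 4*W²)
Y(D) = -2/7 + D²/7 + 4*D⁴/7 (Y(D) = -2/7 + (D*D + 4*(D²)²)/7 = -2/7 + (D² + 4*D⁴)/7 = -2/7 + (D²/7 + 4*D⁴/7) = -2/7 + D²/7 + 4*D⁴/7)
-z(0 - 1/Y(4), 146) = -(0 - 1/(-2/7 + (⅐)*4² + (4/7)*4⁴))*146 = -(0 - 1/(-2/7 + (⅐)*16 + (4/7)*256))*146 = -(0 - 1/(-2/7 + 16/7 + 1024/7))*146 = -(0 - 1/1038/7)*146 = -(0 - 1*7/1038)*146 = -(0 - 7/1038)*146 = -(-7)*146/1038 = -1*(-511/519) = 511/519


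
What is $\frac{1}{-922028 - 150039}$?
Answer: $- \frac{1}{1072067} \approx -9.3278 \cdot 10^{-7}$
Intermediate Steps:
$\frac{1}{-922028 - 150039} = \frac{1}{-1072067} = - \frac{1}{1072067}$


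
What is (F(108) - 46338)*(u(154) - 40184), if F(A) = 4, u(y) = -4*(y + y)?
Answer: 1918968944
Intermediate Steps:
u(y) = -8*y
(F(108) - 46338)*(u(154) - 40184) = (4 - 46338)*(-8*154 - 40184) = -46334*(-1232 - 40184) = -46334*(-41416) = 1918968944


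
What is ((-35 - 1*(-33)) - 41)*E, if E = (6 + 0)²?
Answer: -1548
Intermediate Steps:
E = 36 (E = 6² = 36)
((-35 - 1*(-33)) - 41)*E = ((-35 - 1*(-33)) - 41)*36 = ((-35 + 33) - 41)*36 = (-2 - 41)*36 = -43*36 = -1548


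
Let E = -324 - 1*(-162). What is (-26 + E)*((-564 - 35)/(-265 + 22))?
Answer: -112612/243 ≈ -463.42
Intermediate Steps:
E = -162 (E = -324 + 162 = -162)
(-26 + E)*((-564 - 35)/(-265 + 22)) = (-26 - 162)*((-564 - 35)/(-265 + 22)) = -(-112612)/(-243) = -(-112612)*(-1)/243 = -188*599/243 = -112612/243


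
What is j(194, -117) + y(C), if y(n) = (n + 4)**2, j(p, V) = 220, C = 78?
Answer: 6944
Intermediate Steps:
y(n) = (4 + n)**2
j(194, -117) + y(C) = 220 + (4 + 78)**2 = 220 + 82**2 = 220 + 6724 = 6944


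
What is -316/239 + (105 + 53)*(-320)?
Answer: -12084156/239 ≈ -50561.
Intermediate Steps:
-316/239 + (105 + 53)*(-320) = -316*1/239 + 158*(-320) = -316/239 - 50560 = -12084156/239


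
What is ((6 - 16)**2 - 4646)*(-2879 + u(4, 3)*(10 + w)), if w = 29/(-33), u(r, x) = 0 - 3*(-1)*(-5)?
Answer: 150809004/11 ≈ 1.3710e+7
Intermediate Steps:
u(r, x) = -15 (u(r, x) = 0 + 3*(-5) = 0 - 15 = -15)
w = -29/33 (w = 29*(-1/33) = -29/33 ≈ -0.87879)
((6 - 16)**2 - 4646)*(-2879 + u(4, 3)*(10 + w)) = ((6 - 16)**2 - 4646)*(-2879 - 15*(10 - 29/33)) = ((-10)**2 - 4646)*(-2879 - 15*301/33) = (100 - 4646)*(-2879 - 1505/11) = -4546*(-33174/11) = 150809004/11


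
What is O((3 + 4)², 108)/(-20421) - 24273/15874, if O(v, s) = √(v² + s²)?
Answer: -24273/15874 - √14065/20421 ≈ -1.5349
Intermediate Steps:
O(v, s) = √(s² + v²)
O((3 + 4)², 108)/(-20421) - 24273/15874 = √(108² + ((3 + 4)²)²)/(-20421) - 24273/15874 = √(11664 + (7²)²)*(-1/20421) - 24273*1/15874 = √(11664 + 49²)*(-1/20421) - 24273/15874 = √(11664 + 2401)*(-1/20421) - 24273/15874 = √14065*(-1/20421) - 24273/15874 = -√14065/20421 - 24273/15874 = -24273/15874 - √14065/20421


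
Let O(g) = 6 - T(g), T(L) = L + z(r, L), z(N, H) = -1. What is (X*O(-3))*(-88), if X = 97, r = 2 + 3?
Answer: -85360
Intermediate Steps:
r = 5
T(L) = -1 + L (T(L) = L - 1 = -1 + L)
O(g) = 7 - g (O(g) = 6 - (-1 + g) = 6 + (1 - g) = 7 - g)
(X*O(-3))*(-88) = (97*(7 - 1*(-3)))*(-88) = (97*(7 + 3))*(-88) = (97*10)*(-88) = 970*(-88) = -85360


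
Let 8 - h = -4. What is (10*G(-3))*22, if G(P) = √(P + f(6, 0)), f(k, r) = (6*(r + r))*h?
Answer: 220*I*√3 ≈ 381.05*I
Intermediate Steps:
h = 12 (h = 8 - 1*(-4) = 8 + 4 = 12)
f(k, r) = 144*r (f(k, r) = (6*(r + r))*12 = (6*(2*r))*12 = (12*r)*12 = 144*r)
G(P) = √P (G(P) = √(P + 144*0) = √(P + 0) = √P)
(10*G(-3))*22 = (10*√(-3))*22 = (10*(I*√3))*22 = (10*I*√3)*22 = 220*I*√3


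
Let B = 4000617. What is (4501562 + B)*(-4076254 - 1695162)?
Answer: -49069611915464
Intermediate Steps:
(4501562 + B)*(-4076254 - 1695162) = (4501562 + 4000617)*(-4076254 - 1695162) = 8502179*(-5771416) = -49069611915464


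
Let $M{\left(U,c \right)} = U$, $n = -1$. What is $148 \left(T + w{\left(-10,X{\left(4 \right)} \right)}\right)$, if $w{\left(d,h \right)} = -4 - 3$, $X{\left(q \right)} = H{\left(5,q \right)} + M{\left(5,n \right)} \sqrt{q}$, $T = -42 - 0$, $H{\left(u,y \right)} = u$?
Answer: $-7252$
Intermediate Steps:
$T = -42$ ($T = -42 + 0 = -42$)
$X{\left(q \right)} = 5 + 5 \sqrt{q}$
$w{\left(d,h \right)} = -7$
$148 \left(T + w{\left(-10,X{\left(4 \right)} \right)}\right) = 148 \left(-42 - 7\right) = 148 \left(-49\right) = -7252$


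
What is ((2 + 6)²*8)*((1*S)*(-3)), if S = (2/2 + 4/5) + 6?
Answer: -59904/5 ≈ -11981.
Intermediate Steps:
S = 39/5 (S = (2*(½) + 4*(⅕)) + 6 = (1 + ⅘) + 6 = 9/5 + 6 = 39/5 ≈ 7.8000)
((2 + 6)²*8)*((1*S)*(-3)) = ((2 + 6)²*8)*((1*(39/5))*(-3)) = (8²*8)*((39/5)*(-3)) = (64*8)*(-117/5) = 512*(-117/5) = -59904/5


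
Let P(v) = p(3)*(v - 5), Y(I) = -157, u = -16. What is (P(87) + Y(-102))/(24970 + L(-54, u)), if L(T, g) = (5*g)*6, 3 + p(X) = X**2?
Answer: 67/4898 ≈ 0.013679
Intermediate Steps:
p(X) = -3 + X**2
L(T, g) = 30*g
P(v) = -30 + 6*v (P(v) = (-3 + 3**2)*(v - 5) = (-3 + 9)*(-5 + v) = 6*(-5 + v) = -30 + 6*v)
(P(87) + Y(-102))/(24970 + L(-54, u)) = ((-30 + 6*87) - 157)/(24970 + 30*(-16)) = ((-30 + 522) - 157)/(24970 - 480) = (492 - 157)/24490 = 335*(1/24490) = 67/4898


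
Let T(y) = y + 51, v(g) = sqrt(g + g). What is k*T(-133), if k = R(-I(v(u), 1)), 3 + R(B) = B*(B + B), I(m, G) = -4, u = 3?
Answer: -2378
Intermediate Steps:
v(g) = sqrt(2)*sqrt(g) (v(g) = sqrt(2*g) = sqrt(2)*sqrt(g))
R(B) = -3 + 2*B**2 (R(B) = -3 + B*(B + B) = -3 + B*(2*B) = -3 + 2*B**2)
k = 29 (k = -3 + 2*(-1*(-4))**2 = -3 + 2*4**2 = -3 + 2*16 = -3 + 32 = 29)
T(y) = 51 + y
k*T(-133) = 29*(51 - 133) = 29*(-82) = -2378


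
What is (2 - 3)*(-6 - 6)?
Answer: 12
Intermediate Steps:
(2 - 3)*(-6 - 6) = -1*(-12) = 12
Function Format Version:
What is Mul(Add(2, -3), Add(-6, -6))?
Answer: 12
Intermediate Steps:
Mul(Add(2, -3), Add(-6, -6)) = Mul(-1, -12) = 12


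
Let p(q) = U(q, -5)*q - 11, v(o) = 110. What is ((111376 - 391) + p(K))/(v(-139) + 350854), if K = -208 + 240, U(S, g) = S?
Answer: 55999/175482 ≈ 0.31912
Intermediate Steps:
K = 32
p(q) = -11 + q² (p(q) = q*q - 11 = q² - 11 = -11 + q²)
((111376 - 391) + p(K))/(v(-139) + 350854) = ((111376 - 391) + (-11 + 32²))/(110 + 350854) = (110985 + (-11 + 1024))/350964 = (110985 + 1013)*(1/350964) = 111998*(1/350964) = 55999/175482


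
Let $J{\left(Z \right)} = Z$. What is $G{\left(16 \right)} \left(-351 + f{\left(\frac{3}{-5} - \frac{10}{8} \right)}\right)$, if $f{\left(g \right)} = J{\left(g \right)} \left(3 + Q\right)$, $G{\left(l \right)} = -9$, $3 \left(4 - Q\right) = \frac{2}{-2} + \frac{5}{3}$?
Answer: $\frac{65437}{20} \approx 3271.9$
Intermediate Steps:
$Q = \frac{34}{9}$ ($Q = 4 - \frac{\frac{2}{-2} + \frac{5}{3}}{3} = 4 - \frac{2 \left(- \frac{1}{2}\right) + 5 \cdot \frac{1}{3}}{3} = 4 - \frac{-1 + \frac{5}{3}}{3} = 4 - \frac{2}{9} = \frac{34}{9} \approx 3.7778$)
$f{\left(g \right)} = \frac{61 g}{9}$ ($f{\left(g \right)} = g \left(3 + \frac{34}{9}\right) = g \frac{61}{9} = \frac{61 g}{9}$)
$G{\left(16 \right)} \left(-351 + f{\left(\frac{3}{-5} - \frac{10}{8} \right)}\right) = - 9 \left(-351 + \frac{61 \left(\frac{3}{-5} - \frac{10}{8}\right)}{9}\right) = - 9 \left(-351 + \frac{61 \left(3 \left(- \frac{1}{5}\right) - \frac{5}{4}\right)}{9}\right) = - 9 \left(-351 + \frac{61 \left(- \frac{3}{5} - \frac{5}{4}\right)}{9}\right) = - 9 \left(-351 + \frac{61}{9} \left(- \frac{37}{20}\right)\right) = - 9 \left(-351 - \frac{2257}{180}\right) = \left(-9\right) \left(- \frac{65437}{180}\right) = \frac{65437}{20}$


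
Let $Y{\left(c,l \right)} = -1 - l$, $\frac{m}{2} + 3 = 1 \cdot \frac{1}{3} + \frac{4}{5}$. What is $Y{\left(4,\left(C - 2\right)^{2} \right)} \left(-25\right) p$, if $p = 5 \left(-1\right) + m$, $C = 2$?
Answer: $- \frac{655}{3} \approx -218.33$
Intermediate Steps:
$m = - \frac{56}{15}$ ($m = -6 + 2 \left(1 \cdot \frac{1}{3} + \frac{4}{5}\right) = -6 + 2 \left(1 \cdot \frac{1}{3} + 4 \cdot \frac{1}{5}\right) = -6 + 2 \left(\frac{1}{3} + \frac{4}{5}\right) = -6 + 2 \cdot \frac{17}{15} = -6 + \frac{34}{15} = - \frac{56}{15} \approx -3.7333$)
$p = - \frac{131}{15}$ ($p = 5 \left(-1\right) - \frac{56}{15} = -5 - \frac{56}{15} = - \frac{131}{15} \approx -8.7333$)
$Y{\left(4,\left(C - 2\right)^{2} \right)} \left(-25\right) p = \left(-1 - \left(2 - 2\right)^{2}\right) \left(-25\right) \left(- \frac{131}{15}\right) = \left(-1 - 0^{2}\right) \left(-25\right) \left(- \frac{131}{15}\right) = \left(-1 - 0\right) \left(-25\right) \left(- \frac{131}{15}\right) = \left(-1 + 0\right) \left(-25\right) \left(- \frac{131}{15}\right) = \left(-1\right) \left(-25\right) \left(- \frac{131}{15}\right) = 25 \left(- \frac{131}{15}\right) = - \frac{655}{3}$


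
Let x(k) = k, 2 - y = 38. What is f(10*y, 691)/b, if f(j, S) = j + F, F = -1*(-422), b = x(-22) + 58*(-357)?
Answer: -31/10364 ≈ -0.0029911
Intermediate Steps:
y = -36 (y = 2 - 1*38 = 2 - 38 = -36)
b = -20728 (b = -22 + 58*(-357) = -22 - 20706 = -20728)
F = 422
f(j, S) = 422 + j (f(j, S) = j + 422 = 422 + j)
f(10*y, 691)/b = (422 + 10*(-36))/(-20728) = (422 - 360)*(-1/20728) = 62*(-1/20728) = -31/10364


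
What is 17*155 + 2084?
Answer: 4719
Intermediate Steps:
17*155 + 2084 = 2635 + 2084 = 4719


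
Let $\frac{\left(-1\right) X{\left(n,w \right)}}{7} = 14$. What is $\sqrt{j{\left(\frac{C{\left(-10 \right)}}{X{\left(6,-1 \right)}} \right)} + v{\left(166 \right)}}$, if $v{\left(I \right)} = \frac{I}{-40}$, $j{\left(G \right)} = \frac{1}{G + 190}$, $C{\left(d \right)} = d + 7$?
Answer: $\frac{i \sqrt{143746188135}}{186230} \approx 2.0359 i$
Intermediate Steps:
$X{\left(n,w \right)} = -98$ ($X{\left(n,w \right)} = \left(-7\right) 14 = -98$)
$C{\left(d \right)} = 7 + d$
$j{\left(G \right)} = \frac{1}{190 + G}$
$v{\left(I \right)} = - \frac{I}{40}$ ($v{\left(I \right)} = I \left(- \frac{1}{40}\right) = - \frac{I}{40}$)
$\sqrt{j{\left(\frac{C{\left(-10 \right)}}{X{\left(6,-1 \right)}} \right)} + v{\left(166 \right)}} = \sqrt{\frac{1}{190 + \frac{7 - 10}{-98}} - \frac{83}{20}} = \sqrt{\frac{1}{190 - - \frac{3}{98}} - \frac{83}{20}} = \sqrt{\frac{1}{190 + \frac{3}{98}} - \frac{83}{20}} = \sqrt{\frac{1}{\frac{18623}{98}} - \frac{83}{20}} = \sqrt{\frac{98}{18623} - \frac{83}{20}} = \sqrt{- \frac{1543749}{372460}} = \frac{i \sqrt{143746188135}}{186230}$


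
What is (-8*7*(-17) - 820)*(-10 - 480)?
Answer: -64680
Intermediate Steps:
(-8*7*(-17) - 820)*(-10 - 480) = (-56*(-17) - 820)*(-490) = (952 - 820)*(-490) = 132*(-490) = -64680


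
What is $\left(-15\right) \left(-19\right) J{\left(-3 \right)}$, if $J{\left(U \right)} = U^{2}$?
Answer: $2565$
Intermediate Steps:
$\left(-15\right) \left(-19\right) J{\left(-3 \right)} = \left(-15\right) \left(-19\right) \left(-3\right)^{2} = 285 \cdot 9 = 2565$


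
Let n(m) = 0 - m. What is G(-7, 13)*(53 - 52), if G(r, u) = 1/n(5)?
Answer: -⅕ ≈ -0.20000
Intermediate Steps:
n(m) = -m
G(r, u) = -⅕ (G(r, u) = 1/(-1*5) = 1/(-5) = -⅕)
G(-7, 13)*(53 - 52) = -(53 - 52)/5 = -⅕*1 = -⅕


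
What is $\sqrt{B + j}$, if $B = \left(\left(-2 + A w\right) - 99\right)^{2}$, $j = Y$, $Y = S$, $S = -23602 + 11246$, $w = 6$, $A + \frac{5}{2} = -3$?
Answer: $20 \sqrt{14} \approx 74.833$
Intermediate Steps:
$A = - \frac{11}{2}$ ($A = - \frac{5}{2} - 3 = - \frac{11}{2} \approx -5.5$)
$S = -12356$
$Y = -12356$
$j = -12356$
$B = 17956$ ($B = \left(\left(-2 - 33\right) - 99\right)^{2} = \left(-35 - 99\right)^{2} = \left(-134\right)^{2} = 17956$)
$\sqrt{B + j} = \sqrt{17956 - 12356} = \sqrt{5600} = 20 \sqrt{14}$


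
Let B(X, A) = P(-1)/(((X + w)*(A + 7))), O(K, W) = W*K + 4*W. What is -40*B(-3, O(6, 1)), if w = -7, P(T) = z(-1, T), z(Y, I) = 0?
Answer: 0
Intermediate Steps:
O(K, W) = 4*W + K*W (O(K, W) = K*W + 4*W = 4*W + K*W)
P(T) = 0
B(X, A) = 0 (B(X, A) = 0/(((X - 7)*(A + 7))) = 0/(((-7 + X)*(7 + A))) = 0*(1/((-7 + X)*(7 + A))) = 0)
-40*B(-3, O(6, 1)) = -40*0 = 0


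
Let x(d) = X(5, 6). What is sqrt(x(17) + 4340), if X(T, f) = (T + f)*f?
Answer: sqrt(4406) ≈ 66.378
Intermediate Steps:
X(T, f) = f*(T + f)
x(d) = 66 (x(d) = 6*(5 + 6) = 6*11 = 66)
sqrt(x(17) + 4340) = sqrt(66 + 4340) = sqrt(4406)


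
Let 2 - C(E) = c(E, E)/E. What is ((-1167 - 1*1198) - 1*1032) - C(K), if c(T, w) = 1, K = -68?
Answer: -231133/68 ≈ -3399.0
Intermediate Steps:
C(E) = 2 - 1/E
((-1167 - 1*1198) - 1*1032) - C(K) = ((-1167 - 1*1198) - 1*1032) - (2 - 1/(-68)) = ((-1167 - 1198) - 1032) - (2 - 1*(-1/68)) = (-2365 - 1032) - (2 + 1/68) = -3397 - 1*137/68 = -3397 - 137/68 = -231133/68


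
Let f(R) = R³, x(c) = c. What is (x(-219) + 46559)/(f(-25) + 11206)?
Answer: -46340/4419 ≈ -10.487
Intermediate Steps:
(x(-219) + 46559)/(f(-25) + 11206) = (-219 + 46559)/((-25)³ + 11206) = 46340/(-15625 + 11206) = 46340/(-4419) = 46340*(-1/4419) = -46340/4419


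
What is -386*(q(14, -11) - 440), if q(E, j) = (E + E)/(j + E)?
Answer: 498712/3 ≈ 1.6624e+5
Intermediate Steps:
q(E, j) = 2*E/(E + j) (q(E, j) = (2*E)/(E + j) = 2*E/(E + j))
-386*(q(14, -11) - 440) = -386*(2*14/(14 - 11) - 440) = -386*(2*14/3 - 440) = -386*(2*14*(⅓) - 440) = -386*(28/3 - 440) = -386*(-1292/3) = 498712/3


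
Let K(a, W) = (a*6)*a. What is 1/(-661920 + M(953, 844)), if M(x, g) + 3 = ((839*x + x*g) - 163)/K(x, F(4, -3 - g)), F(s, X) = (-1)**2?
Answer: -2724627/1803492475853 ≈ -1.5108e-6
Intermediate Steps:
F(s, X) = 1
K(a, W) = 6*a**2 (K(a, W) = (6*a)*a = 6*a**2)
M(x, g) = -3 + (-163 + 839*x + g*x)/(6*x**2) (M(x, g) = -3 + ((839*x + x*g) - 163)/((6*x**2)) = -3 + ((839*x + g*x) - 163)*(1/(6*x**2)) = -3 + (-163 + 839*x + g*x)*(1/(6*x**2)) = -3 + (-163 + 839*x + g*x)/(6*x**2))
1/(-661920 + M(953, 844)) = 1/(-661920 + (1/6)*(-163 - 18*953**2 + 839*953 + 844*953)/953**2) = 1/(-661920 + (1/6)*(1/908209)*(-163 - 18*908209 + 799567 + 804332)) = 1/(-661920 + (1/6)*(1/908209)*(-163 - 16347762 + 799567 + 804332)) = 1/(-661920 + (1/6)*(1/908209)*(-14744026)) = 1/(-661920 - 7372013/2724627) = 1/(-1803492475853/2724627) = -2724627/1803492475853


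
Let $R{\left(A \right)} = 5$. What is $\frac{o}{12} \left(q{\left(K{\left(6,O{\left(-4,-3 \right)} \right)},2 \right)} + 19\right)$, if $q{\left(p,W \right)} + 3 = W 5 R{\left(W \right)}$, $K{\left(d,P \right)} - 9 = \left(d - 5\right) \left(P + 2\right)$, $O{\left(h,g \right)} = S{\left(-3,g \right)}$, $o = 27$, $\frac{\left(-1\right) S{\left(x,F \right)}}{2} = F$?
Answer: $\frac{297}{2} \approx 148.5$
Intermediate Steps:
$S{\left(x,F \right)} = - 2 F$
$O{\left(h,g \right)} = - 2 g$
$K{\left(d,P \right)} = 9 + \left(-5 + d\right) \left(2 + P\right)$ ($K{\left(d,P \right)} = 9 + \left(d - 5\right) \left(P + 2\right) = 9 + \left(-5 + d\right) \left(2 + P\right)$)
$q{\left(p,W \right)} = -3 + 25 W$ ($q{\left(p,W \right)} = -3 + W 5 \cdot 5 = -3 + 5 W 5 = -3 + 25 W$)
$\frac{o}{12} \left(q{\left(K{\left(6,O{\left(-4,-3 \right)} \right)},2 \right)} + 19\right) = \frac{27}{12} \left(\left(-3 + 25 \cdot 2\right) + 19\right) = 27 \cdot \frac{1}{12} \left(\left(-3 + 50\right) + 19\right) = \frac{9 \left(47 + 19\right)}{4} = \frac{9}{4} \cdot 66 = \frac{297}{2}$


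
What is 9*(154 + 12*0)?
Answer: 1386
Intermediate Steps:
9*(154 + 12*0) = 9*(154 + 0) = 9*154 = 1386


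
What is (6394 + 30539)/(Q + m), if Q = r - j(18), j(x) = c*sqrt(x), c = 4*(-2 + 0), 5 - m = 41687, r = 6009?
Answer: -146390101/141395753 - 98488*sqrt(2)/141395753 ≈ -1.0363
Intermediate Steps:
m = -41682 (m = 5 - 1*41687 = 5 - 41687 = -41682)
c = -8 (c = 4*(-2) = -8)
j(x) = -8*sqrt(x)
Q = 6009 + 24*sqrt(2) (Q = 6009 - (-8)*sqrt(18) = 6009 - (-8)*3*sqrt(2) = 6009 - (-24)*sqrt(2) = 6009 + 24*sqrt(2) ≈ 6042.9)
(6394 + 30539)/(Q + m) = (6394 + 30539)/((6009 + 24*sqrt(2)) - 41682) = 36933/(-35673 + 24*sqrt(2))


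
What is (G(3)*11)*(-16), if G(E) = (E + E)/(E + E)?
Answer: -176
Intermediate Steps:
G(E) = 1 (G(E) = (2*E)/((2*E)) = (2*E)*(1/(2*E)) = 1)
(G(3)*11)*(-16) = (1*11)*(-16) = 11*(-16) = -176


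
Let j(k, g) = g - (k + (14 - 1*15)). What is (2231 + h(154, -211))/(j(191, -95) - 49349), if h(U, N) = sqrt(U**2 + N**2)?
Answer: -97/2158 - sqrt(68237)/49634 ≈ -0.050212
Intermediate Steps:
j(k, g) = 1 + g - k (j(k, g) = g - (k + (14 - 15)) = g - (k - 1) = g - (-1 + k) = g + (1 - k) = 1 + g - k)
h(U, N) = sqrt(N**2 + U**2)
(2231 + h(154, -211))/(j(191, -95) - 49349) = (2231 + sqrt((-211)**2 + 154**2))/((1 - 95 - 1*191) - 49349) = (2231 + sqrt(44521 + 23716))/((1 - 95 - 191) - 49349) = (2231 + sqrt(68237))/(-285 - 49349) = (2231 + sqrt(68237))/(-49634) = (2231 + sqrt(68237))*(-1/49634) = -97/2158 - sqrt(68237)/49634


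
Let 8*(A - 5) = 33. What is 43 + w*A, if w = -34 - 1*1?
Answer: -2211/8 ≈ -276.38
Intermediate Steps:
w = -35 (w = -34 - 1 = -35)
A = 73/8 (A = 5 + (1/8)*33 = 5 + 33/8 = 73/8 ≈ 9.1250)
43 + w*A = 43 - 35*73/8 = 43 - 2555/8 = -2211/8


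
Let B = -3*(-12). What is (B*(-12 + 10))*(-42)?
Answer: 3024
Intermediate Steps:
B = 36
(B*(-12 + 10))*(-42) = (36*(-12 + 10))*(-42) = (36*(-2))*(-42) = -72*(-42) = 3024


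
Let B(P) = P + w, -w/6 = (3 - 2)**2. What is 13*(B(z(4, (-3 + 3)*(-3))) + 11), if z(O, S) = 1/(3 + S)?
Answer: 208/3 ≈ 69.333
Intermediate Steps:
w = -6 (w = -6*(3 - 2)**2 = -6*1**2 = -6*1 = -6)
B(P) = -6 + P (B(P) = P - 6 = -6 + P)
13*(B(z(4, (-3 + 3)*(-3))) + 11) = 13*((-6 + 1/(3 + (-3 + 3)*(-3))) + 11) = 13*((-6 + 1/(3 + 0*(-3))) + 11) = 13*((-6 + 1/(3 + 0)) + 11) = 13*((-6 + 1/3) + 11) = 13*(-17/3 + 11) = 13*(16/3) = 208/3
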